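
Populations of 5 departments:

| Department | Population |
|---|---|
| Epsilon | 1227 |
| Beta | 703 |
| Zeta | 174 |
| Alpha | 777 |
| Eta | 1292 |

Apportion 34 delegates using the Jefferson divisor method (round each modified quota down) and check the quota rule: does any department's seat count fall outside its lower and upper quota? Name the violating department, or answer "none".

Standard quotas: Epsilon 9.997, Beta 5.728, Zeta 1.418, Alpha 6.331, Eta 10.527.
Jefferson allocation: Epsilon 10, Beta 6, Zeta 1, Alpha 6, Eta 11.
Every allocation lies between the lower and upper quota.

none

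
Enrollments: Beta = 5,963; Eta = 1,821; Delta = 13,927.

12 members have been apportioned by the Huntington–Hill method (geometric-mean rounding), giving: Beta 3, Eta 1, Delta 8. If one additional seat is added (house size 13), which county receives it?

Priority for the next seat is population ÷ (√(s·(s+1))).
Priorities: Beta 1721.370, Eta 1287.641, Delta 1641.313.
Highest priority: Beta.

Beta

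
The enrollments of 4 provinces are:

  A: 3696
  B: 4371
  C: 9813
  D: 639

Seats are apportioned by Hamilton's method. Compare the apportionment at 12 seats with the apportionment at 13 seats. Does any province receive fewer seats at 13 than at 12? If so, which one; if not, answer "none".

D

At 12 seats: A 2, B 3, C 6, D 1.
At 13 seats: A 3, B 3, C 7, D 0.
D drops from 1 to 0.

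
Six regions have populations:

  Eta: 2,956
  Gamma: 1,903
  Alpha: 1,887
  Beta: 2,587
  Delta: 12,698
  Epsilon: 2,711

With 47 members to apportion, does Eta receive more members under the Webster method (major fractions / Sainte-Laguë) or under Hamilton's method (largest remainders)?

Hamilton

Webster: Eta 5, Gamma 4, Alpha 4, Beta 5, Delta 24, Epsilon 5.
Hamilton: Eta 6, Gamma 4, Alpha 3, Beta 5, Delta 24, Epsilon 5.
Eta gets 5 under Webster and 6 under Hamilton.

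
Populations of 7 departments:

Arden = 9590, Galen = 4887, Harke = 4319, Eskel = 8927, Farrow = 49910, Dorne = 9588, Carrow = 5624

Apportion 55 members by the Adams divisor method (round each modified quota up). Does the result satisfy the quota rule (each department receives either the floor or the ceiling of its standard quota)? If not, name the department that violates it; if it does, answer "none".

Standard quotas: Arden 5.681, Galen 2.895, Harke 2.559, Eskel 5.288, Farrow 29.566, Dorne 5.680, Carrow 3.332.
Adams allocation: Arden 6, Galen 3, Harke 3, Eskel 5, Farrow 28, Dorne 6, Carrow 4.
Farrow has quota 29.566 (lower 29, upper 30) but receives 28 — outside the quota interval.

Farrow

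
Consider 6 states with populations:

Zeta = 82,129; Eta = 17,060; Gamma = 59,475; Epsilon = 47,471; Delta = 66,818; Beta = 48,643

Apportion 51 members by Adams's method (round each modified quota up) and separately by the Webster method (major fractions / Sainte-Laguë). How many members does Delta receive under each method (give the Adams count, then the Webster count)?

10 and 11

Adams: Zeta 13, Eta 3, Gamma 9, Epsilon 8, Delta 10, Beta 8.
Webster: Zeta 13, Eta 3, Gamma 9, Epsilon 7, Delta 11, Beta 8.
Delta gets 10 under Adams and 11 under Webster.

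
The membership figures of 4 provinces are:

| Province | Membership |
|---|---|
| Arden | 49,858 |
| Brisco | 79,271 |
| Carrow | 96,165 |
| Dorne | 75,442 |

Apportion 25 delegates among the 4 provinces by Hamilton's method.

The standard divisor is 300736/25 ≈ 12029.44.
Standard quotas: Arden 4.1447, Brisco 6.5897, Carrow 7.9941, Dorne 6.2714.
Lower quotas: Arden 4, Brisco 6, Carrow 7, Dorne 6 (sum 23, leaving 2 seats).
Remainders in descending order: Carrow 0.9941, Brisco 0.5897, Dorne 0.2714, Arden 0.1447.
The surplus seats go to Carrow, Brisco.

Arden 4; Brisco 7; Carrow 8; Dorne 6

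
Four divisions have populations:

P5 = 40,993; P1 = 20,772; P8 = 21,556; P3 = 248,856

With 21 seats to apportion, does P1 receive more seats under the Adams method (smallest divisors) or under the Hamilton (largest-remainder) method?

Adams: P5 3, P1 2, P8 2, P3 14.
Hamilton: P5 3, P1 1, P8 1, P3 16.
P1 gets 2 under Adams and 1 under Hamilton.

Adams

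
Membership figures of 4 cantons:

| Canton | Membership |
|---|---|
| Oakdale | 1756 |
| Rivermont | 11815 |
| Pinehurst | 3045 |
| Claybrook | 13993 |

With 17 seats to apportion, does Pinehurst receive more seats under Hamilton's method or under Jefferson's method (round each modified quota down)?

Hamilton

Hamilton: Oakdale 1, Rivermont 6, Pinehurst 2, Claybrook 8.
Jefferson: Oakdale 1, Rivermont 7, Pinehurst 1, Claybrook 8.
Pinehurst gets 2 under Hamilton and 1 under Jefferson.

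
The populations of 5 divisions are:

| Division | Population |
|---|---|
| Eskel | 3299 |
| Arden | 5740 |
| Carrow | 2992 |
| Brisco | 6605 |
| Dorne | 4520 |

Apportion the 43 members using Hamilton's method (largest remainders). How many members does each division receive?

The standard divisor is 23156/43 ≈ 538.512.
Standard quotas: Eskel 6.1261, Arden 10.6590, Carrow 5.5561, Brisco 12.2653, Dorne 8.3935.
Lower quotas: Eskel 6, Arden 10, Carrow 5, Brisco 12, Dorne 8 (sum 41, leaving 2 seats).
Remainders in descending order: Arden 0.6590, Carrow 0.5561, Dorne 0.3935, Brisco 0.2653, Eskel 0.1261.
The surplus seats go to Arden, Carrow.

Eskel 6, Arden 11, Carrow 6, Brisco 12, Dorne 8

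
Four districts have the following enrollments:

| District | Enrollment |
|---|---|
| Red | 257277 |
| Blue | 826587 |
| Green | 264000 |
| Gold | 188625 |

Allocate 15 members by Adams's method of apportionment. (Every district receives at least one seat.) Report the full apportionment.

Red=3, Blue=7, Green=3, Gold=2

Standard divisor 1536489/15 ≈ 102432.6; standard quotas: Red 2.512, Blue 8.070, Green 2.577, Gold 1.841.
Rounding up gives 3, 9, 3, 2 = 17 seats, so the divisor must be adjusted.
With modified divisor 123400: modified quotas Red 2.085, Blue 6.698, Green 2.139, Gold 1.529.
Rounding up: Red 3, Blue 7, Green 3, Gold 2 (total 15).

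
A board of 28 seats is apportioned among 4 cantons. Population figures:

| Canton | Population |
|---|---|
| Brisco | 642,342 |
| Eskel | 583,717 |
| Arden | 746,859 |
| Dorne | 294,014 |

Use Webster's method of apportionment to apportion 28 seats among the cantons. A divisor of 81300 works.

Brisco: 8, Eskel: 7, Arden: 9, Dorne: 4

With modified divisor 81300: modified quotas Brisco 7.901, Eskel 7.180, Arden 9.186, Dorne 3.616.
Rounding to the nearest integer: Brisco 8, Eskel 7, Arden 9, Dorne 4 (total 28).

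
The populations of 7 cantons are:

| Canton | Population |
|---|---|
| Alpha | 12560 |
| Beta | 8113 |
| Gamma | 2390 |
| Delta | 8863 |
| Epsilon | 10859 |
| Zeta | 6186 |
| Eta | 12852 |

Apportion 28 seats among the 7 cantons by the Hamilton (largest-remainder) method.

Standard divisor: 61823 ÷ 28 ≈ 2207.964.
Standard quotas: Alpha 5.6885, Beta 3.6744, Gamma 1.0824, Delta 4.0141, Epsilon 4.9181, Zeta 2.8017, Eta 5.8207.
Lower quotas: Alpha 5, Beta 3, Gamma 1, Delta 4, Epsilon 4, Zeta 2, Eta 5 (sum 24, leaving 4 seats).
Remainders in descending order: Epsilon 0.9181, Eta 0.8207, Zeta 0.8017, Alpha 0.6885, Beta 0.6744, Gamma 0.0824, Delta 0.0141.
The surplus seats go to Epsilon, Eta, Zeta, Alpha.

Alpha: 6; Beta: 3; Gamma: 1; Delta: 4; Epsilon: 5; Zeta: 3; Eta: 6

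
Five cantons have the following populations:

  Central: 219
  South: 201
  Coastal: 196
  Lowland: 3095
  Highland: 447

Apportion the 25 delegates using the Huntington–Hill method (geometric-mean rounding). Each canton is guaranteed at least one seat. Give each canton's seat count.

With divisor 163: modified quotas Central 1.344, South 1.233, Coastal 1.202, Lowland 18.988, Highland 2.742.
Geometric-mean thresholds: Central √(1·2)=1.414, South √(1·2)=1.414, Coastal √(1·2)=1.414, Lowland √(18·19)=18.493, Highland √(2·3)=2.449.
Each quota rounded against its threshold gives Central 1, South 1, Coastal 1, Lowland 19, Highland 3 (total 25).

Central=1; South=1; Coastal=1; Lowland=19; Highland=3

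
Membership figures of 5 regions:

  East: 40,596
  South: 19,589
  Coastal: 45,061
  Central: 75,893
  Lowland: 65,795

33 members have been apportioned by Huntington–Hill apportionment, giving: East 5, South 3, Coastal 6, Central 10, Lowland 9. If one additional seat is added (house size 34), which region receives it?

Priority for the next seat is population ÷ (√(s·(s+1))).
Priorities: East 7411.782, South 5654.857, Coastal 6953.063, Central 7236.114, Lowland 6935.402.
Highest priority: East.

East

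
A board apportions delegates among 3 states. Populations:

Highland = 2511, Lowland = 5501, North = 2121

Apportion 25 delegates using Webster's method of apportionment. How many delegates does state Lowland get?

Standard divisor 10133/25 ≈ 405.32; standard quotas: Highland 6.195, Lowland 13.572, North 5.233.
Rounding to the nearest integer gives Highland 6, Lowland 14, North 5 — total 25, matching the house size, so no adjustment is needed.
Lowland receives 14.

14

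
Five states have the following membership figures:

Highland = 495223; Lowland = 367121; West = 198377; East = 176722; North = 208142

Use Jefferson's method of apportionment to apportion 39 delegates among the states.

Highland: 14, Lowland: 10, West: 5, East: 5, North: 5

Standard divisor 1445585/39 ≈ 37066.282; standard quotas: Highland 13.360, Lowland 9.904, West 5.352, East 4.768, North 5.615.
Rounding down gives 13, 9, 5, 4, 5 = 36 seats, so the divisor must be adjusted.
With modified divisor 35000: modified quotas Highland 14.149, Lowland 10.489, West 5.668, East 5.049, North 5.947.
Rounding down: Highland 14, Lowland 10, West 5, East 5, North 5 (total 39).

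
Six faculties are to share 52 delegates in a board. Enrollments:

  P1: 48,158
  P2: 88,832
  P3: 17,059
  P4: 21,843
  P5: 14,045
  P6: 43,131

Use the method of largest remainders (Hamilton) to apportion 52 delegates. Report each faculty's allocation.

The standard divisor is 233068/52 ≈ 4482.077.
Standard quotas: P1 10.7446, P2 19.8194, P3 3.8060, P4 4.8734, P5 3.1336, P6 9.6230.
Lower quotas: P1 10, P2 19, P3 3, P4 4, P5 3, P6 9 (sum 48, leaving 4 seats).
Remainders in descending order: P4 0.8734, P2 0.8194, P3 0.8060, P1 0.7446, P6 0.6230, P5 0.1336.
The surplus seats go to P4, P2, P3, P1.

P1: 11, P2: 20, P3: 4, P4: 5, P5: 3, P6: 9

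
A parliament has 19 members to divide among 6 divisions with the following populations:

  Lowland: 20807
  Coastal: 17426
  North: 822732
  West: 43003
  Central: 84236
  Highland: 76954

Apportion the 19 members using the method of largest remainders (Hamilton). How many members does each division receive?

Lowland 0; Coastal 0; North 15; West 1; Central 2; Highland 1

The standard divisor is 1065158/19 ≈ 56060.947.
Standard quotas: Lowland 0.3711, Coastal 0.3108, North 14.6757, West 0.7671, Central 1.5026, Highland 1.3727.
Lower quotas: Lowland 0, Coastal 0, North 14, West 0, Central 1, Highland 1 (sum 16, leaving 3 seats).
Remainders in descending order: West 0.7671, North 0.6757, Central 0.5026, Highland 0.3727, Lowland 0.3711, Coastal 0.3108.
The surplus seats go to West, North, Central.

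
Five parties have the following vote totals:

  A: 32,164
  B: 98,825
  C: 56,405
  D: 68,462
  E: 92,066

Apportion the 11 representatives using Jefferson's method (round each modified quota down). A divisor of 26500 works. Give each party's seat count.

A=1; B=3; C=2; D=2; E=3

With modified divisor 26500: modified quotas A 1.214, B 3.729, C 2.128, D 2.583, E 3.474.
Rounding down: A 1, B 3, C 2, D 2, E 3 (total 11).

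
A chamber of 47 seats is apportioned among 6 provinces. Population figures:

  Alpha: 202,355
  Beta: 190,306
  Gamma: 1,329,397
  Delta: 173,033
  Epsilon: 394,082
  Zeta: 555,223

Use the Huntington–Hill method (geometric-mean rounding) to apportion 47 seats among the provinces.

With divisor 59954: modified quotas Alpha 3.375, Beta 3.174, Gamma 22.174, Delta 2.886, Epsilon 6.573, Zeta 9.261.
Geometric-mean thresholds: Alpha √(3·4)=3.464, Beta √(3·4)=3.464, Gamma √(22·23)=22.494, Delta √(2·3)=2.449, Epsilon √(6·7)=6.481, Zeta √(9·10)=9.487.
Each quota rounded against its threshold gives Alpha 3, Beta 3, Gamma 22, Delta 3, Epsilon 7, Zeta 9 (total 47).

Alpha 3, Beta 3, Gamma 22, Delta 3, Epsilon 7, Zeta 9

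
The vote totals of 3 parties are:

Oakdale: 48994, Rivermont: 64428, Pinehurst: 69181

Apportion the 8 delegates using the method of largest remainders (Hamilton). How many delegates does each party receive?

Oakdale 2; Rivermont 3; Pinehurst 3

Total 182603; standard divisor 182603/8 ≈ 22825.375.
Standard quotas: Oakdale 2.1465, Rivermont 2.8226, Pinehurst 3.0309.
Lower quotas: Oakdale 2, Rivermont 2, Pinehurst 3 (sum 7, leaving 1 seat).
Remainders in descending order: Rivermont 0.8226, Oakdale 0.1465, Pinehurst 0.0309.
Largest remainder: Rivermont receives the extra seat.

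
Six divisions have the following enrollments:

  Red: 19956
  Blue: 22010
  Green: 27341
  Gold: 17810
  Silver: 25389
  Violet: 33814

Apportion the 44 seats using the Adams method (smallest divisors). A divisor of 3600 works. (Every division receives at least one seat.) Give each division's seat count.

With modified divisor 3600: modified quotas Red 5.543, Blue 6.114, Green 7.595, Gold 4.947, Silver 7.053, Violet 9.393.
Rounding up: Red 6, Blue 7, Green 8, Gold 5, Silver 8, Violet 10 (total 44).

Red=6, Blue=7, Green=8, Gold=5, Silver=8, Violet=10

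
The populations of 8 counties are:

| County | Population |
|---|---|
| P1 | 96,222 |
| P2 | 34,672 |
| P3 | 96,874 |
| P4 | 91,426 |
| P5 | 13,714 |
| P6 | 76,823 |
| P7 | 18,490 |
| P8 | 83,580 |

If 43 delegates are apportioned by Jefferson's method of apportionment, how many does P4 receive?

8

Standard divisor 511801/43 ≈ 11902.349; standard quotas: P1 8.084, P2 2.913, P3 8.139, P4 7.681, P5 1.152, P6 6.454, P7 1.553, P8 7.022.
Rounding down gives 8, 2, 8, 7, 1, 6, 1, 7 = 40 seats, so the divisor must be adjusted.
With modified divisor 10900: modified quotas P1 8.828, P2 3.181, P3 8.888, P4 8.388, P5 1.258, P6 7.048, P7 1.696, P8 7.668.
Rounding down: P1 8, P2 3, P3 8, P4 8, P5 1, P6 7, P7 1, P8 7 (total 43).
P4 receives 8.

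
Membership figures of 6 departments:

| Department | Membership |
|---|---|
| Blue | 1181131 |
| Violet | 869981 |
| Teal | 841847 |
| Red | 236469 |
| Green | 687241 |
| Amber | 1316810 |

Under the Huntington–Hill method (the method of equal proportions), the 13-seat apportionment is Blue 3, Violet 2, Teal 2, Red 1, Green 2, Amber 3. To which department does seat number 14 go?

Priority for the next seat is population ÷ (√(s·(s+1))).
Priorities: Blue 340963.150, Violet 355168.256, Teal 343682.599, Red 167208.833, Green 280564.963, Amber 380130.304.
Highest priority: Amber.

Amber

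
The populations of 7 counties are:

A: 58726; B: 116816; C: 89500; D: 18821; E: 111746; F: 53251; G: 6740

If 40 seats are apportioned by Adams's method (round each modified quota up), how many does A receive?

5

Standard divisor 455600/40 ≈ 11390; standard quotas: A 5.156, B 10.256, C 7.858, D 1.652, E 9.811, F 4.675, G 0.592.
Rounding up gives 6, 11, 8, 2, 10, 5, 1 = 43 seats, so the divisor must be adjusted.
With modified divisor 12600: modified quotas A 4.661, B 9.271, C 7.103, D 1.494, E 8.869, F 4.226, G 0.535.
Rounding up: A 5, B 10, C 8, D 2, E 9, F 5, G 1 (total 40).
A receives 5.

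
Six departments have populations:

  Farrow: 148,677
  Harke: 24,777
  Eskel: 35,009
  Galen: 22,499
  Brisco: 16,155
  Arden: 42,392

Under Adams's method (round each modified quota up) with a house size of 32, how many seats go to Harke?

3

Standard divisor 289509/32 ≈ 9047.156; standard quotas: Farrow 16.434, Harke 2.739, Eskel 3.870, Galen 2.487, Brisco 1.786, Arden 4.686.
Rounding up gives 17, 3, 4, 3, 2, 5 = 34 seats, so the divisor must be adjusted.
With modified divisor 10300: modified quotas Farrow 14.435, Harke 2.406, Eskel 3.399, Galen 2.184, Brisco 1.568, Arden 4.116.
Rounding up: Farrow 15, Harke 3, Eskel 4, Galen 3, Brisco 2, Arden 5 (total 32).
Harke receives 3.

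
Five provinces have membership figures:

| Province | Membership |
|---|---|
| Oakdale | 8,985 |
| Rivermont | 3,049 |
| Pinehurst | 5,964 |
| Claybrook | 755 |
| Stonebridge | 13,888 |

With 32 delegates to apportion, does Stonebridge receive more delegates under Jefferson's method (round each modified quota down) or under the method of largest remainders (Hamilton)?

Jefferson

Jefferson: Oakdale 9, Rivermont 3, Pinehurst 6, Claybrook 0, Stonebridge 14.
Hamilton: Oakdale 9, Rivermont 3, Pinehurst 6, Claybrook 1, Stonebridge 13.
Stonebridge gets 14 under Jefferson and 13 under Hamilton.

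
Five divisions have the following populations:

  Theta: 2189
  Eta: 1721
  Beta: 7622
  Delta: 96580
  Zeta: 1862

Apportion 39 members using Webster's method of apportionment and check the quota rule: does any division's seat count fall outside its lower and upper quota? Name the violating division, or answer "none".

Delta

Standard quotas: Theta 0.776, Eta 0.610, Beta 2.703, Delta 34.250, Zeta 0.660.
Webster allocation: Theta 1, Eta 1, Beta 3, Delta 33, Zeta 1.
Delta has quota 34.250 (lower 34, upper 35) but receives 33 — outside the quota interval.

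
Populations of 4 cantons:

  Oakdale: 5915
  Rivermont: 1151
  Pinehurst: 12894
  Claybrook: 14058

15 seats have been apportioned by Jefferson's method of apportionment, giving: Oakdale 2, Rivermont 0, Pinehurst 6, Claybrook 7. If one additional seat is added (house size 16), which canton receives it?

Oakdale

Priority for the next seat is population ÷ (current seats + 1).
Priorities: Oakdale 1971.667, Rivermont 1151.000, Pinehurst 1842.000, Claybrook 1757.250.
Highest priority: Oakdale.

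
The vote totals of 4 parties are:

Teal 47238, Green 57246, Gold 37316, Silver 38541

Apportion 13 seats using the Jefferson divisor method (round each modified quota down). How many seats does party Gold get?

Standard divisor 180341/13 ≈ 13872.385; standard quotas: Teal 3.405, Green 4.127, Gold 2.690, Silver 2.778.
Rounding down gives 3, 4, 2, 2 = 11 seats, so the divisor must be adjusted.
With modified divisor 12100: modified quotas Teal 3.904, Green 4.731, Gold 3.084, Silver 3.185.
Rounding down: Teal 3, Green 4, Gold 3, Silver 3 (total 13).
Gold receives 3.

3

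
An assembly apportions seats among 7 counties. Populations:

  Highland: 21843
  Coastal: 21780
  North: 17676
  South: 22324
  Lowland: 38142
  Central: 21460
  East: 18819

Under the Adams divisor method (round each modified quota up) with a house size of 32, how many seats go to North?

4

Standard divisor 162044/32 ≈ 5063.875; standard quotas: Highland 4.313, Coastal 4.301, North 3.491, South 4.408, Lowland 7.532, Central 4.238, East 3.716.
Rounding up gives 5, 5, 4, 5, 8, 5, 4 = 36 seats, so the divisor must be adjusted.
With modified divisor 5500: modified quotas Highland 3.971, Coastal 3.960, North 3.214, South 4.059, Lowland 6.935, Central 3.902, East 3.422.
Rounding up: Highland 4, Coastal 4, North 4, South 5, Lowland 7, Central 4, East 4 (total 32).
North receives 4.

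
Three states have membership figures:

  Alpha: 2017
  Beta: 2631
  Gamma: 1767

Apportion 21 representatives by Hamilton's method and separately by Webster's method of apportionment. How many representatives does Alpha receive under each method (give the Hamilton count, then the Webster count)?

6 and 7

Hamilton: Alpha 6, Beta 9, Gamma 6.
Webster: Alpha 7, Beta 8, Gamma 6.
Alpha gets 6 under Hamilton and 7 under Webster.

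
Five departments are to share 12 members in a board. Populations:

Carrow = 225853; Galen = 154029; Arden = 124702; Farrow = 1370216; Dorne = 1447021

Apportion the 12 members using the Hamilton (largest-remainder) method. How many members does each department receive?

Carrow: 1; Galen: 1; Arden: 0; Farrow: 5; Dorne: 5

The standard divisor is 3321821/12 ≈ 276818.417.
Standard quotas: Carrow 0.8159, Galen 0.5564, Arden 0.4505, Farrow 4.9499, Dorne 5.2273.
Lower quotas: Carrow 0, Galen 0, Arden 0, Farrow 4, Dorne 5 (sum 9, leaving 3 seats).
Remainders in descending order: Farrow 0.9499, Carrow 0.8159, Galen 0.5564, Arden 0.4505, Dorne 0.2273.
The surplus seats go to Farrow, Carrow, Galen.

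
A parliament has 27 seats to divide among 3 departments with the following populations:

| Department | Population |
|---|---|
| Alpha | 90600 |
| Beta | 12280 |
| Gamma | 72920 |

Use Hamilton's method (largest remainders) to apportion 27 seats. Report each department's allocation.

Alpha 14, Beta 2, Gamma 11

The standard divisor is 175800/27 ≈ 6511.111.
Standard quotas: Alpha 13.9147, Beta 1.8860, Gamma 11.1993.
Lower quotas: Alpha 13, Beta 1, Gamma 11 (sum 25, leaving 2 seats).
Remainders in descending order: Alpha 0.9147, Beta 0.8860, Gamma 0.1993.
Largest remainders: Alpha, Beta receive the extra seats.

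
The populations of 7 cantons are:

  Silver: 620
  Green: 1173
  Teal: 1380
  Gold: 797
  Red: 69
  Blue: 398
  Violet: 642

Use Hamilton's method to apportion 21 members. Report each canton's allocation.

Silver 2; Green 5; Teal 6; Gold 3; Red 0; Blue 2; Violet 3

Total 5079; standard divisor 5079/21 ≈ 241.857.
Standard quotas: Silver 2.563, Green 4.850, Teal 5.706, Gold 3.295, Red 0.285, Blue 1.646, Violet 2.654.
Lower quotas: Silver 2, Green 4, Teal 5, Gold 3, Red 0, Blue 1, Violet 2 (sum 17, leaving 4 seats).
Remainders in descending order: Green 0.850, Teal 0.706, Violet 0.654, Blue 0.646, Silver 0.563, Gold 0.295, Red 0.285.
Largest remainders: Green, Teal, Violet, Blue receive the extra seats.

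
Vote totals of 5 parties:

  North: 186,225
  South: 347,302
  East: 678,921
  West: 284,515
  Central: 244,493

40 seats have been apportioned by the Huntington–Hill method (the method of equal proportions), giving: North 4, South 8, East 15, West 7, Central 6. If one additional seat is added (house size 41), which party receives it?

East

Priority for the next seat is population ÷ (√(s·(s+1))).
Priorities: North 41641.176, South 40929.933, East 43824.162, West 38019.916, Central 37726.089.
Highest priority: East.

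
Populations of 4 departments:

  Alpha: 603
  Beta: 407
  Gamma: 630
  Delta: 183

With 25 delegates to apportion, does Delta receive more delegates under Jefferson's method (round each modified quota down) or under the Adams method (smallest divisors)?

Jefferson: Alpha 8, Beta 6, Gamma 9, Delta 2.
Adams: Alpha 8, Beta 6, Gamma 8, Delta 3.
Delta gets 2 under Jefferson and 3 under Adams.

Adams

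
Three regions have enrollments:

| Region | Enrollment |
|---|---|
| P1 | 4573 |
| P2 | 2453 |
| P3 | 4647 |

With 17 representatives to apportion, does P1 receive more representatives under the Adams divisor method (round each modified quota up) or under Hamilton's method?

Adams: P1 6, P2 4, P3 7.
Hamilton: P1 7, P2 3, P3 7.
P1 gets 6 under Adams and 7 under Hamilton.

Hamilton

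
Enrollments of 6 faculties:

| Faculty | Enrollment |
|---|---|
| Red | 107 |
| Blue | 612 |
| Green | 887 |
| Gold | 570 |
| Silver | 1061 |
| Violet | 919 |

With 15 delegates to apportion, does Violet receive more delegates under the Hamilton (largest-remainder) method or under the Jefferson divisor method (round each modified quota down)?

Hamilton: Red 1, Blue 2, Green 3, Gold 2, Silver 4, Violet 3.
Jefferson: Red 0, Blue 2, Green 3, Gold 2, Silver 4, Violet 4.
Violet gets 3 under Hamilton and 4 under Jefferson.

Jefferson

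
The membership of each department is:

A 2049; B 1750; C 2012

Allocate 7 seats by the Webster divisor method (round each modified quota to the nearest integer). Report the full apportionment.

Standard divisor 5811/7 ≈ 830.143; standard quotas: A 2.468, B 2.108, C 2.424.
Rounding to the nearest integer gives 2, 2, 2 = 6 seats, so the divisor must be adjusted.
With modified divisor 812: modified quotas A 2.523, B 2.155, C 2.478.
Rounding to the nearest integer: A 3, B 2, C 2 (total 7).

A=3; B=2; C=2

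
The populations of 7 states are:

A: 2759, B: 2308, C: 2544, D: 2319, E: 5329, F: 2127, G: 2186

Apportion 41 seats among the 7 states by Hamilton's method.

Total 19572; standard divisor 19572/41 ≈ 477.366.
Standard quotas: A 5.7796, B 4.8349, C 5.3292, D 4.8579, E 11.1633, F 4.4557, G 4.5793.
Lower quotas: A 5, B 4, C 5, D 4, E 11, F 4, G 4 (sum 37, leaving 4 seats).
Remainders in descending order: D 0.8579, B 0.8349, A 0.7796, G 0.5793, F 0.4557, C 0.3292, E 0.1633.
Largest remainders: D, B, A, G receive the extra seats.

A 6, B 5, C 5, D 5, E 11, F 4, G 5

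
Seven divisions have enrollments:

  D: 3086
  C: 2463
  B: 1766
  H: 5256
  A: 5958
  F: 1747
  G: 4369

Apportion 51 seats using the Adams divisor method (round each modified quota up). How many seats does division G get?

Standard divisor 24645/51 ≈ 483.235; standard quotas: D 6.386, C 5.097, B 3.655, H 10.877, A 12.329, F 3.615, G 9.041.
Rounding up gives 7, 6, 4, 11, 13, 4, 10 = 55 seats, so the divisor must be adjusted.
With modified divisor 520: modified quotas D 5.935, C 4.737, B 3.396, H 10.108, A 11.458, F 3.360, G 8.402.
Rounding up: D 6, C 5, B 4, H 11, A 12, F 4, G 9 (total 51).
G receives 9.

9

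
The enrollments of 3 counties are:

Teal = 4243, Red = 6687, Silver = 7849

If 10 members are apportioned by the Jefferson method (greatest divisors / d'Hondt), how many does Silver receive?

Standard divisor 18779/10 ≈ 1877.9; standard quotas: Teal 2.259, Red 3.561, Silver 4.180.
Rounding down gives 2, 3, 4 = 9 seats, so the divisor must be adjusted.
With modified divisor 1600: modified quotas Teal 2.652, Red 4.179, Silver 4.906.
Rounding down: Teal 2, Red 4, Silver 4 (total 10).
Silver receives 4.

4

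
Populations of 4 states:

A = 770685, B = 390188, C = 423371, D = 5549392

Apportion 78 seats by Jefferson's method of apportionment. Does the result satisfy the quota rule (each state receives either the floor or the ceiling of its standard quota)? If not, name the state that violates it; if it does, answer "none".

Standard quotas: A 8.427, B 4.266, C 4.629, D 60.678.
Jefferson allocation: A 8, B 4, C 4, D 62.
D has quota 60.678 (lower 60, upper 61) but receives 62 — outside the quota interval.

D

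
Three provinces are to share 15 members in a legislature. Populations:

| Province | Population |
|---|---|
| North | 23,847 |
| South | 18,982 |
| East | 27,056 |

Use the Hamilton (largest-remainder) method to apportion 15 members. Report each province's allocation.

North=5, South=4, East=6

The standard divisor is 69885/15 = 4659.
Standard quotas: North 5.1185, South 4.0743, East 5.8073.
Lower quotas: North 5, South 4, East 5 (sum 14, leaving 1 seat).
Remainders in descending order: East 0.8073, North 0.1185, South 0.0743.
Largest remainder: East receives the extra seat.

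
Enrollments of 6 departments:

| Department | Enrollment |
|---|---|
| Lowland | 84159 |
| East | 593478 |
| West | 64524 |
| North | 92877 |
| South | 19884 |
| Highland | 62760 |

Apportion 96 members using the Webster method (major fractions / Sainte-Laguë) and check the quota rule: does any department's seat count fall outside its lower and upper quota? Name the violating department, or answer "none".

Standard quotas: Lowland 8.804, East 62.085, West 6.750, North 9.716, South 2.080, Highland 6.565.
Webster allocation: Lowland 9, East 61, West 7, North 10, South 2, Highland 7.
East has quota 62.085 (lower 62, upper 63) but receives 61 — outside the quota interval.

East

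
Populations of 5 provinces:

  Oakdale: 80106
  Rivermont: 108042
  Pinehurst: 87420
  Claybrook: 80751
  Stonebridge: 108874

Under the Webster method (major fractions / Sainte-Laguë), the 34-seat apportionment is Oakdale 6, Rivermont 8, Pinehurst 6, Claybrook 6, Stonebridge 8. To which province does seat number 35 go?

Pinehurst

Priority for the next seat is population ÷ (current seats + 0.5).
Priorities: Oakdale 12324.000, Rivermont 12710.824, Pinehurst 13449.231, Claybrook 12423.231, Stonebridge 12808.706.
Highest priority: Pinehurst.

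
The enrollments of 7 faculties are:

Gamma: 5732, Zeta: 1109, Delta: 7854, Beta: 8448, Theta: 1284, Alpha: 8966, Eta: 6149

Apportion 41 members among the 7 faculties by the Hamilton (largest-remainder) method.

Gamma=6, Zeta=1, Delta=8, Beta=9, Theta=1, Alpha=9, Eta=7

Total 39542; standard divisor 39542/41 ≈ 964.439.
Standard quotas: Gamma 5.9434, Zeta 1.1499, Delta 8.1436, Beta 8.7595, Theta 1.3313, Alpha 9.2966, Eta 6.3757.
Lower quotas: Gamma 5, Zeta 1, Delta 8, Beta 8, Theta 1, Alpha 9, Eta 6 (sum 38, leaving 3 seats).
Remainders in descending order: Gamma 0.9434, Beta 0.7595, Eta 0.3757, Theta 0.3313, Alpha 0.2966, Zeta 0.1499, Delta 0.1436.
The surplus seats go to Gamma, Beta, Eta.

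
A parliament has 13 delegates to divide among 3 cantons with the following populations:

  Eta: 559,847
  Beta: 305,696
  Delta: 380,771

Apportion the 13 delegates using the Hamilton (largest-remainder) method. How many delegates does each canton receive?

Eta 6; Beta 3; Delta 4

Standard divisor: 1246314 ÷ 13 ≈ 95870.308.
Standard quotas: Eta 5.8396, Beta 3.1886, Delta 3.9717.
Lower quotas: Eta 5, Beta 3, Delta 3 (sum 11, leaving 2 seats).
Remainders in descending order: Delta 0.9717, Eta 0.8396, Beta 0.1886.
The surplus seats go to Delta, Eta.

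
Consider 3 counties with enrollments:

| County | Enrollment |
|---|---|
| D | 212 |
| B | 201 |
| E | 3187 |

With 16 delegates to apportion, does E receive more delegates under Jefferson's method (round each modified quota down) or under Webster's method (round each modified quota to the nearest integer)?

Jefferson: D 1, B 0, E 15.
Webster: D 1, B 1, E 14.
E gets 15 under Jefferson and 14 under Webster.

Jefferson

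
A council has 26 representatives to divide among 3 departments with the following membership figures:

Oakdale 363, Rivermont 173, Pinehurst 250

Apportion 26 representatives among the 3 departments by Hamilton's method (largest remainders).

The standard divisor is 786/26 ≈ 30.231.
Standard quotas: Oakdale 12.008, Rivermont 5.723, Pinehurst 8.270.
Lower quotas: Oakdale 12, Rivermont 5, Pinehurst 8 (sum 25, leaving 1 seat).
Remainders in descending order: Rivermont 0.723, Pinehurst 0.270, Oakdale 0.008.
The surplus seat goes to Rivermont.

Oakdale 12; Rivermont 6; Pinehurst 8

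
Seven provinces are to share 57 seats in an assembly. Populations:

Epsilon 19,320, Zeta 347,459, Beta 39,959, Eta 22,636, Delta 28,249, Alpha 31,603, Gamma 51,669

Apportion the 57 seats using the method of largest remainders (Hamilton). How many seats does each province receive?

Standard divisor: 540895 ÷ 57 ≈ 9489.386.
Standard quotas: Epsilon 2.0360, Zeta 36.6155, Beta 4.2109, Eta 2.3854, Delta 2.9769, Alpha 3.3304, Gamma 5.4449.
Lower quotas: Epsilon 2, Zeta 36, Beta 4, Eta 2, Delta 2, Alpha 3, Gamma 5 (sum 54, leaving 3 seats).
Remainders in descending order: Delta 0.9769, Zeta 0.6155, Gamma 0.4449, Eta 0.3854, Alpha 0.3304, Beta 0.2109, Epsilon 0.0360.
Largest remainders: Delta, Zeta, Gamma receive the extra seats.

Epsilon 2, Zeta 37, Beta 4, Eta 2, Delta 3, Alpha 3, Gamma 6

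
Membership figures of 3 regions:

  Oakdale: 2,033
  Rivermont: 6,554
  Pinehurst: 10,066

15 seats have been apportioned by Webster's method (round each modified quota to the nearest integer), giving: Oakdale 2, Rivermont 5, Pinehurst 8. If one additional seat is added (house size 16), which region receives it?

Priority for the next seat is population ÷ (current seats + 0.5).
Priorities: Oakdale 813.200, Rivermont 1191.636, Pinehurst 1184.235.
Highest priority: Rivermont.

Rivermont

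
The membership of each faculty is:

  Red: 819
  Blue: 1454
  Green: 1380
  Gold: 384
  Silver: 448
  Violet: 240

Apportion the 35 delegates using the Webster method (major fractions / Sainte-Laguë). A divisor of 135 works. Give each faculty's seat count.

Red 6; Blue 11; Green 10; Gold 3; Silver 3; Violet 2

With modified divisor 135: modified quotas Red 6.067, Blue 10.770, Green 10.222, Gold 2.844, Silver 3.319, Violet 1.778.
Rounding to the nearest integer: Red 6, Blue 11, Green 10, Gold 3, Silver 3, Violet 2 (total 35).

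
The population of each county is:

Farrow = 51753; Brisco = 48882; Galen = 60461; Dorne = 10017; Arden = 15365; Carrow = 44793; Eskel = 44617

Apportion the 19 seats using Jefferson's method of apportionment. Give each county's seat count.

Standard divisor 275888/19 ≈ 14520.421; standard quotas: Farrow 3.564, Brisco 3.366, Galen 4.164, Dorne 0.690, Arden 1.058, Carrow 3.085, Eskel 3.073.
Rounding down gives 3, 3, 4, 0, 1, 3, 3 = 17 seats, so the divisor must be adjusted.
With modified divisor 12156: modified quotas Farrow 4.257, Brisco 4.021, Galen 4.974, Dorne 0.824, Arden 1.264, Carrow 3.685, Eskel 3.670.
Rounding down: Farrow 4, Brisco 4, Galen 4, Dorne 0, Arden 1, Carrow 3, Eskel 3 (total 19).

Farrow: 4, Brisco: 4, Galen: 4, Dorne: 0, Arden: 1, Carrow: 3, Eskel: 3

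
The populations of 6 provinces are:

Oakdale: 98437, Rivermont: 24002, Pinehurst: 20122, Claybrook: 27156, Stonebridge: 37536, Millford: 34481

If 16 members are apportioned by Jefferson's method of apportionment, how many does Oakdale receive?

Standard divisor 241734/16 ≈ 15108.375; standard quotas: Oakdale 6.515, Rivermont 1.589, Pinehurst 1.332, Claybrook 1.797, Stonebridge 2.484, Millford 2.282.
Rounding down gives 6, 1, 1, 1, 2, 2 = 13 seats, so the divisor must be adjusted.
With modified divisor 12400: modified quotas Oakdale 7.938, Rivermont 1.936, Pinehurst 1.623, Claybrook 2.190, Stonebridge 3.027, Millford 2.781.
Rounding down: Oakdale 7, Rivermont 1, Pinehurst 1, Claybrook 2, Stonebridge 3, Millford 2 (total 16).
Oakdale receives 7.

7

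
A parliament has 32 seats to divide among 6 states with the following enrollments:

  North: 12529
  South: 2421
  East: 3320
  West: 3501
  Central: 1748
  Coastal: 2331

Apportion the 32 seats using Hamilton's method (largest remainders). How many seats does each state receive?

North=16; South=3; East=4; West=4; Central=2; Coastal=3

Total 25850; standard divisor 25850/32 ≈ 807.812.
Standard quotas: North 15.5098, South 2.9970, East 4.1099, West 4.3339, Central 2.1639, Coastal 2.8856.
Lower quotas: North 15, South 2, East 4, West 4, Central 2, Coastal 2 (sum 29, leaving 3 seats).
Remainders in descending order: South 0.9970, Coastal 0.8856, North 0.5098, West 0.3339, Central 0.1639, East 0.1099.
The surplus seats go to South, Coastal, North.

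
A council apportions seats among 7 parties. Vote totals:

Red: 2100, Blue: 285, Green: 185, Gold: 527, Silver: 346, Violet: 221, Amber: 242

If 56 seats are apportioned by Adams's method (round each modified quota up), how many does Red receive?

Standard divisor 3906/56 ≈ 69.75; standard quotas: Red 30.108, Blue 4.086, Green 2.652, Gold 7.556, Silver 4.961, Violet 3.168, Amber 3.470.
Rounding up gives 31, 5, 3, 8, 5, 4, 4 = 60 seats, so the divisor must be adjusted.
With modified divisor 74.3: modified quotas Red 28.264, Blue 3.836, Green 2.490, Gold 7.093, Silver 4.657, Violet 2.974, Amber 3.257.
Rounding up: Red 29, Blue 4, Green 3, Gold 8, Silver 5, Violet 3, Amber 4 (total 56).
Red receives 29.

29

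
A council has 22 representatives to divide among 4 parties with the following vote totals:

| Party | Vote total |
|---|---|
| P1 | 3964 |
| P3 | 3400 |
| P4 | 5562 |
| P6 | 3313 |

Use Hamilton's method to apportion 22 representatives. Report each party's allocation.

P1: 5, P3: 5, P4: 8, P6: 4

The standard divisor is 16239/22 ≈ 738.136.
Standard quotas: P1 5.3703, P3 4.6062, P4 7.5352, P6 4.4883.
Lower quotas: P1 5, P3 4, P4 7, P6 4 (sum 20, leaving 2 seats).
Remainders in descending order: P3 0.6062, P4 0.5352, P6 0.4883, P1 0.3703.
The surplus seats go to P3, P4.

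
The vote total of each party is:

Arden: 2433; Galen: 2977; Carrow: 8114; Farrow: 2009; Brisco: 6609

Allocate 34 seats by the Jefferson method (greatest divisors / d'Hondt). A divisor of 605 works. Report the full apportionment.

With modified divisor 605: modified quotas Arden 4.021, Galen 4.921, Carrow 13.412, Farrow 3.321, Brisco 10.924.
Rounding down: Arden 4, Galen 4, Carrow 13, Farrow 3, Brisco 10 (total 34).

Arden=4, Galen=4, Carrow=13, Farrow=3, Brisco=10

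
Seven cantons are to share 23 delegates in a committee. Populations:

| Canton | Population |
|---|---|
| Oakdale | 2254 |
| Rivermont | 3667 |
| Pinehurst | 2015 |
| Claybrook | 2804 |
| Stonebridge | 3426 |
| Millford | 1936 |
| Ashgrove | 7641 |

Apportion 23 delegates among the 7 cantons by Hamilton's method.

Oakdale 2, Rivermont 4, Pinehurst 2, Claybrook 3, Stonebridge 3, Millford 2, Ashgrove 7

Standard divisor: 23743 ÷ 23 ≈ 1032.304.
Standard quotas: Oakdale 2.1835, Rivermont 3.5522, Pinehurst 1.9519, Claybrook 2.7163, Stonebridge 3.3188, Millford 1.8754, Ashgrove 7.4019.
Lower quotas: Oakdale 2, Rivermont 3, Pinehurst 1, Claybrook 2, Stonebridge 3, Millford 1, Ashgrove 7 (sum 19, leaving 4 seats).
Remainders in descending order: Pinehurst 0.9519, Millford 0.8754, Claybrook 0.7163, Rivermont 0.5522, Ashgrove 0.4019, Stonebridge 0.3188, Oakdale 0.1835.
Largest remainders: Pinehurst, Millford, Claybrook, Rivermont receive the extra seats.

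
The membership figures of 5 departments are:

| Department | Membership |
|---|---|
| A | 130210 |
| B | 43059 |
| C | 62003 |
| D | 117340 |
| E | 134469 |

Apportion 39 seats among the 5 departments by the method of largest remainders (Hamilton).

The standard divisor is 487081/39 ≈ 12489.256.
Standard quotas: A 10.4258, B 3.4477, C 4.9645, D 9.3953, E 10.7668.
Lower quotas: A 10, B 3, C 4, D 9, E 10 (sum 36, leaving 3 seats).
Remainders in descending order: C 0.9645, E 0.7668, B 0.4477, A 0.4258, D 0.3953.
The surplus seats go to C, E, B.

A: 10; B: 4; C: 5; D: 9; E: 11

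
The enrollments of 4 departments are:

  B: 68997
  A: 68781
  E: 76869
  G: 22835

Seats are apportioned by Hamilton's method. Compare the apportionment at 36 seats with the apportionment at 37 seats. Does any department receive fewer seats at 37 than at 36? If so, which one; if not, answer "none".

G

At 36 seats: B 10, A 10, E 12, G 4.
At 37 seats: B 11, A 11, E 12, G 3.
G drops from 4 to 3.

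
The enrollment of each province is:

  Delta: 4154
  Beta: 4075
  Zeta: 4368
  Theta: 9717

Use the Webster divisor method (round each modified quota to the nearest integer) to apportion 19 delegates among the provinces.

Standard divisor 22314/19 ≈ 1174.421; standard quotas: Delta 3.537, Beta 3.470, Zeta 3.719, Theta 8.274.
Rounding to the nearest integer gives Delta 4, Beta 3, Zeta 4, Theta 8 — total 19, matching the house size, so no adjustment is needed.

Delta=4, Beta=3, Zeta=4, Theta=8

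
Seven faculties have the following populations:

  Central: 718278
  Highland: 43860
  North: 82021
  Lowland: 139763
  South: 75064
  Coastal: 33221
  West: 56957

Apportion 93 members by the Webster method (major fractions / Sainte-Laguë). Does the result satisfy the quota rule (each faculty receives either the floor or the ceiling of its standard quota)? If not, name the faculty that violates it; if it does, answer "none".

Central

Standard quotas: Central 58.129, Highland 3.550, North 6.638, Lowland 11.311, South 6.075, Coastal 2.689, West 4.609.
Webster allocation: Central 57, Highland 4, North 7, Lowland 11, South 6, Coastal 3, West 5.
Central has quota 58.129 (lower 58, upper 59) but receives 57 — outside the quota interval.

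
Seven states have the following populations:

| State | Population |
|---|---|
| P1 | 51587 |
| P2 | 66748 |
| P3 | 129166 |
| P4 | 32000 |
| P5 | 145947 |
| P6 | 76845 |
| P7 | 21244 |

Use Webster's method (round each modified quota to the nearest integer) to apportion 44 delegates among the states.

P1=4; P2=6; P3=11; P4=3; P5=12; P6=6; P7=2

Standard divisor 523537/44 ≈ 11898.568; standard quotas: P1 4.336, P2 5.610, P3 10.856, P4 2.689, P5 12.266, P6 6.458, P7 1.785.
Rounding to the nearest integer gives P1 4, P2 6, P3 11, P4 3, P5 12, P6 6, P7 2 — total 44, matching the house size, so no adjustment is needed.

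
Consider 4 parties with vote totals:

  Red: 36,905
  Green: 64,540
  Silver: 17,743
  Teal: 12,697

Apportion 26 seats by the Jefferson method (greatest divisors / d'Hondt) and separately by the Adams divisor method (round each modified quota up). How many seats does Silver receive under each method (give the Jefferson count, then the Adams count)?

3 and 4

Jefferson: Red 8, Green 13, Silver 3, Teal 2.
Adams: Red 7, Green 12, Silver 4, Teal 3.
Silver gets 3 under Jefferson and 4 under Adams.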